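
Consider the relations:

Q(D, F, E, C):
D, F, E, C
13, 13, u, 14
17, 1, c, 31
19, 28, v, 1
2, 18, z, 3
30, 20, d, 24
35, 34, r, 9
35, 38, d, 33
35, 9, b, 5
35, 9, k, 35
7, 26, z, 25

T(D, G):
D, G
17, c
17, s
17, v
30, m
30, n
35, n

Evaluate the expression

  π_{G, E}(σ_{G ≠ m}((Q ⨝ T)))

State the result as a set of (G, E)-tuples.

{(c, c), (n, b), (n, d), (n, k), (n, r), (s, c), (v, c)}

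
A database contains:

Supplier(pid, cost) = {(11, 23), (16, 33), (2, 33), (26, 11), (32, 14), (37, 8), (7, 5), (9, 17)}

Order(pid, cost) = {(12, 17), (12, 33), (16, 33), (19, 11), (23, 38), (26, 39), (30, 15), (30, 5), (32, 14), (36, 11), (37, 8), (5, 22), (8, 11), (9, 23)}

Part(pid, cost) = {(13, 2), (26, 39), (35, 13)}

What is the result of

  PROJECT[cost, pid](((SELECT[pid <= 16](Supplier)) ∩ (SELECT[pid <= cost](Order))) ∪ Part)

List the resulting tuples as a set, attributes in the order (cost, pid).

Apply σ_{pid <= 16}; surviving tuples: {(11, 23), (16, 33), (2, 33), (7, 5), (9, 17)}
Apply σ_{pid <= cost}; surviving tuples: {(12, 17), (12, 33), (16, 33), (23, 38), (26, 39), (5, 22), (8, 11), (9, 23)}
Set intersection of the two operands is {(16, 33)}.
Set union of the two operands is {(13, 2), (16, 33), (26, 39), (35, 13)}.
Keep only column(s) cost, pid: {(13, 35), (2, 13), (33, 16), (39, 26)}

{(13, 35), (2, 13), (33, 16), (39, 26)}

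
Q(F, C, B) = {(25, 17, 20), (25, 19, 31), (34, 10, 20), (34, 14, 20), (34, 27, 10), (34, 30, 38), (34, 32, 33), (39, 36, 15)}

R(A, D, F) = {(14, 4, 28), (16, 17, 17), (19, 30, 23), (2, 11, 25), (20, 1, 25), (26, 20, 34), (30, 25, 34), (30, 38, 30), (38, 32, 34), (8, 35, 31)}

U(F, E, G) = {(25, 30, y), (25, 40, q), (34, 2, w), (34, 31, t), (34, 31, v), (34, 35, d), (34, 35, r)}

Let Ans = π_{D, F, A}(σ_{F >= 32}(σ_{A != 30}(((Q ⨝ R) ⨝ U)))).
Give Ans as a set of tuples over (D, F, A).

{(20, 34, 26), (32, 34, 38)}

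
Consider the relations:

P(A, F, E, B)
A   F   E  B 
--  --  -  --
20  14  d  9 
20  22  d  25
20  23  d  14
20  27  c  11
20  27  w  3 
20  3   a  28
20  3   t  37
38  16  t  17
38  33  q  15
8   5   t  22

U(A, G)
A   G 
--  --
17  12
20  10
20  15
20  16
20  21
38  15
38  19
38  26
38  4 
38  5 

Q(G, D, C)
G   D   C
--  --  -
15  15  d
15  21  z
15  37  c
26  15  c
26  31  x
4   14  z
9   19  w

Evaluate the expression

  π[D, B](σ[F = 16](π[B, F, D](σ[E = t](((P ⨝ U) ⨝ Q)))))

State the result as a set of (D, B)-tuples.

Joining P and U on A yields {(20, 14, d, 9, 10), (20, 14, d, 9, 15), (20, 14, d, 9, 16), (20, 14, d, 9, 21), (20, 22, d, 25, 10), (20, 22, d, 25, 15), (20, 22, d, 25, 16), (20, 22, d, 25, 21), (20, 23, d, 14, 10), (20, 23, d, 14, 15), (20, 23, d, 14, 16), (20, 23, d, 14, 21), (20, 27, c, 11, 10), (20, 27, c, 11, 15), (20, 27, c, 11, 16), (20, 27, c, 11, 21), (20, 27, w, 3, 10), (20, 27, w, 3, 15), (20, 27, w, 3, 16), (20, 27, w, 3, 21), (20, 3, a, 28, 10), (20, 3, a, 28, 15), (20, 3, a, 28, 16), (20, 3, a, 28, 21), (20, 3, t, 37, 10), (20, 3, t, 37, 15), (20, 3, t, 37, 16), (20, 3, t, 37, 21), (38, 16, t, 17, 15), (38, 16, t, 17, 19), (38, 16, t, 17, 26), (38, 16, t, 17, 4), (38, 16, t, 17, 5), (38, 33, q, 15, 15), (38, 33, q, 15, 19), (38, 33, q, 15, 26), (38, 33, q, 15, 4), (38, 33, q, 15, 5)}.
Joining (P ⨝ U) and Q on G yields {(20, 14, d, 9, 15, 15, d), (20, 14, d, 9, 15, 21, z), (20, 14, d, 9, 15, 37, c), (20, 22, d, 25, 15, 15, d), (20, 22, d, 25, 15, 21, z), (20, 22, d, 25, 15, 37, c), (20, 23, d, 14, 15, 15, d), (20, 23, d, 14, 15, 21, z), (20, 23, d, 14, 15, 37, c), (20, 27, c, 11, 15, 15, d), (20, 27, c, 11, 15, 21, z), (20, 27, c, 11, 15, 37, c), (20, 27, w, 3, 15, 15, d), (20, 27, w, 3, 15, 21, z), (20, 27, w, 3, 15, 37, c), (20, 3, a, 28, 15, 15, d), (20, 3, a, 28, 15, 21, z), (20, 3, a, 28, 15, 37, c), (20, 3, t, 37, 15, 15, d), (20, 3, t, 37, 15, 21, z), (20, 3, t, 37, 15, 37, c), (38, 16, t, 17, 15, 15, d), (38, 16, t, 17, 15, 21, z), (38, 16, t, 17, 15, 37, c), (38, 16, t, 17, 26, 15, c), (38, 16, t, 17, 26, 31, x), (38, 16, t, 17, 4, 14, z), (38, 33, q, 15, 15, 15, d), (38, 33, q, 15, 15, 21, z), (38, 33, q, 15, 15, 37, c), (38, 33, q, 15, 26, 15, c), (38, 33, q, 15, 26, 31, x), (38, 33, q, 15, 4, 14, z)}.
Filtering on E = t leaves {(20, 3, t, 37, 15, 15, d), (20, 3, t, 37, 15, 21, z), (20, 3, t, 37, 15, 37, c), (38, 16, t, 17, 15, 15, d), (38, 16, t, 17, 15, 21, z), (38, 16, t, 17, 15, 37, c), (38, 16, t, 17, 26, 15, c), (38, 16, t, 17, 26, 31, x), (38, 16, t, 17, 4, 14, z)}.
π[B, F, D]: project onto (B, F, D) (1 duplicate(s) eliminated) → {(17, 16, 14), (17, 16, 15), (17, 16, 21), (17, 16, 31), (17, 16, 37), (37, 3, 15), (37, 3, 21), (37, 3, 37)}
Filtering on F = 16 leaves {(17, 16, 14), (17, 16, 15), (17, 16, 21), (17, 16, 31), (17, 16, 37)}.
π[D, B]: project onto (D, B) → {(14, 17), (15, 17), (21, 17), (31, 17), (37, 17)}

{(14, 17), (15, 17), (21, 17), (31, 17), (37, 17)}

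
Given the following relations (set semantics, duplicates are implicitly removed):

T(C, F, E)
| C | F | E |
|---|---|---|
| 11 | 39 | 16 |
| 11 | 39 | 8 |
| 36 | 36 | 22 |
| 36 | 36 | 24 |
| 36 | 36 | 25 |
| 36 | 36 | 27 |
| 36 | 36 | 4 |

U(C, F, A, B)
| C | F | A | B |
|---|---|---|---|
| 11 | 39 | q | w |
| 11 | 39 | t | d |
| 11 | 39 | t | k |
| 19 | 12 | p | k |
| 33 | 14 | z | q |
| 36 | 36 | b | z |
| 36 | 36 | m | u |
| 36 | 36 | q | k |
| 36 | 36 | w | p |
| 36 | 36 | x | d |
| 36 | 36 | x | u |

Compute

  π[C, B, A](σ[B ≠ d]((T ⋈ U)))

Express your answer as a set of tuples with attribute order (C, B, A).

Joining T and U on C, F yields {(11, 39, 16, q, w), (11, 39, 16, t, d), (11, 39, 16, t, k), (11, 39, 8, q, w), (11, 39, 8, t, d), (11, 39, 8, t, k), (36, 36, 22, b, z), (36, 36, 22, m, u), (36, 36, 22, q, k), (36, 36, 22, w, p), (36, 36, 22, x, d), (36, 36, 22, x, u), (36, 36, 24, b, z), (36, 36, 24, m, u), (36, 36, 24, q, k), (36, 36, 24, w, p), (36, 36, 24, x, d), (36, 36, 24, x, u), (36, 36, 25, b, z), (36, 36, 25, m, u), (36, 36, 25, q, k), (36, 36, 25, w, p), (36, 36, 25, x, d), (36, 36, 25, x, u), (36, 36, 27, b, z), (36, 36, 27, m, u), (36, 36, 27, q, k), (36, 36, 27, w, p), (36, 36, 27, x, d), (36, 36, 27, x, u), (36, 36, 4, b, z), (36, 36, 4, m, u), (36, 36, 4, q, k), (36, 36, 4, w, p), (36, 36, 4, x, d), (36, 36, 4, x, u)}.
σ[B ≠ d]: keep tuples satisfying B ≠ d → {(11, 39, 16, q, w), (11, 39, 16, t, k), (11, 39, 8, q, w), (11, 39, 8, t, k), (36, 36, 22, b, z), (36, 36, 22, m, u), (36, 36, 22, q, k), (36, 36, 22, w, p), (36, 36, 22, x, u), (36, 36, 24, b, z), (36, 36, 24, m, u), (36, 36, 24, q, k), (36, 36, 24, w, p), (36, 36, 24, x, u), (36, 36, 25, b, z), (36, 36, 25, m, u), (36, 36, 25, q, k), (36, 36, 25, w, p), (36, 36, 25, x, u), (36, 36, 27, b, z), (36, 36, 27, m, u), (36, 36, 27, q, k), (36, 36, 27, w, p), (36, 36, 27, x, u), (36, 36, 4, b, z), (36, 36, 4, m, u), (36, 36, 4, q, k), (36, 36, 4, w, p), (36, 36, 4, x, u)}
Projecting to C, B, A (22 duplicate(s) eliminated): {(11, k, t), (11, w, q), (36, k, q), (36, p, w), (36, u, m), (36, u, x), (36, z, b)}

{(11, k, t), (11, w, q), (36, k, q), (36, p, w), (36, u, m), (36, u, x), (36, z, b)}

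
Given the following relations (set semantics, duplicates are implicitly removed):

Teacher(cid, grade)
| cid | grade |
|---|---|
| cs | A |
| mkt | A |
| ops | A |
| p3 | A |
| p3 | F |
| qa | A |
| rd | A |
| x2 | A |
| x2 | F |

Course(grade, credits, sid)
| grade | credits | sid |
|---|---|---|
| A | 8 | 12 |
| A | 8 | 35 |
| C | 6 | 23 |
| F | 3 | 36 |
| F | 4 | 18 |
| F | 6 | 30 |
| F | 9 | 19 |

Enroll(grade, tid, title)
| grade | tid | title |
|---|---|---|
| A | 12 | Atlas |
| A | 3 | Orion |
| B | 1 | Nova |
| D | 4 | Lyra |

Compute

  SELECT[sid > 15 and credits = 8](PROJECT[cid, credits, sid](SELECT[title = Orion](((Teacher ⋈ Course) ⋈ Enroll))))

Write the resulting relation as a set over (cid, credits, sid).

{(cs, 8, 35), (mkt, 8, 35), (ops, 8, 35), (p3, 8, 35), (qa, 8, 35), (rd, 8, 35), (x2, 8, 35)}

Teacher ⋈ Course (natural join on grade): {(cs, A, 8, 12), (cs, A, 8, 35), (mkt, A, 8, 12), (mkt, A, 8, 35), (ops, A, 8, 12), (ops, A, 8, 35), (p3, A, 8, 12), (p3, A, 8, 35), (p3, F, 3, 36), (p3, F, 4, 18), (p3, F, 6, 30), (p3, F, 9, 19), (qa, A, 8, 12), (qa, A, 8, 35), (rd, A, 8, 12), (rd, A, 8, 35), (x2, A, 8, 12), (x2, A, 8, 35), (x2, F, 3, 36), (x2, F, 4, 18), (x2, F, 6, 30), (x2, F, 9, 19)}
(Teacher ⋈ Course) ⋈ Enroll (natural join on grade): {(cs, A, 8, 12, 12, Atlas), (cs, A, 8, 12, 3, Orion), (cs, A, 8, 35, 12, Atlas), (cs, A, 8, 35, 3, Orion), (mkt, A, 8, 12, 12, Atlas), (mkt, A, 8, 12, 3, Orion), (mkt, A, 8, 35, 12, Atlas), (mkt, A, 8, 35, 3, Orion), (ops, A, 8, 12, 12, Atlas), (ops, A, 8, 12, 3, Orion), (ops, A, 8, 35, 12, Atlas), (ops, A, 8, 35, 3, Orion), (p3, A, 8, 12, 12, Atlas), (p3, A, 8, 12, 3, Orion), (p3, A, 8, 35, 12, Atlas), (p3, A, 8, 35, 3, Orion), (qa, A, 8, 12, 12, Atlas), (qa, A, 8, 12, 3, Orion), (qa, A, 8, 35, 12, Atlas), (qa, A, 8, 35, 3, Orion), (rd, A, 8, 12, 12, Atlas), (rd, A, 8, 12, 3, Orion), (rd, A, 8, 35, 12, Atlas), (rd, A, 8, 35, 3, Orion), (x2, A, 8, 12, 12, Atlas), (x2, A, 8, 12, 3, Orion), (x2, A, 8, 35, 12, Atlas), (x2, A, 8, 35, 3, Orion)}
Filtering on title = Orion leaves {(cs, A, 8, 12, 3, Orion), (cs, A, 8, 35, 3, Orion), (mkt, A, 8, 12, 3, Orion), (mkt, A, 8, 35, 3, Orion), (ops, A, 8, 12, 3, Orion), (ops, A, 8, 35, 3, Orion), (p3, A, 8, 12, 3, Orion), (p3, A, 8, 35, 3, Orion), (qa, A, 8, 12, 3, Orion), (qa, A, 8, 35, 3, Orion), (rd, A, 8, 12, 3, Orion), (rd, A, 8, 35, 3, Orion), (x2, A, 8, 12, 3, Orion), (x2, A, 8, 35, 3, Orion)}.
Keep only column(s) cid, credits, sid: {(cs, 8, 12), (cs, 8, 35), (mkt, 8, 12), (mkt, 8, 35), (ops, 8, 12), (ops, 8, 35), (p3, 8, 12), (p3, 8, 35), (qa, 8, 12), (qa, 8, 35), (rd, 8, 12), (rd, 8, 35), (x2, 8, 12), (x2, 8, 35)}
Filtering on sid > 15 and credits = 8 leaves {(cs, 8, 35), (mkt, 8, 35), (ops, 8, 35), (p3, 8, 35), (qa, 8, 35), (rd, 8, 35), (x2, 8, 35)}.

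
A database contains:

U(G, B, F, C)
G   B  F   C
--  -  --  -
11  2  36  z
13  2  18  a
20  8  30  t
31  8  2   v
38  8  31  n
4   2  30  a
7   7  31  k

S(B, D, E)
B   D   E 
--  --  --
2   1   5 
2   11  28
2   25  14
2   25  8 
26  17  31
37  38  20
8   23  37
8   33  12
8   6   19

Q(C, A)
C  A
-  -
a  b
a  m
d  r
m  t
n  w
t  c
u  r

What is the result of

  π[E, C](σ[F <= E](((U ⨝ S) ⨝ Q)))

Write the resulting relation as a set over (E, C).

U ⋈ S (natural join on B): {(11, 2, 36, z, 1, 5), (11, 2, 36, z, 11, 28), (11, 2, 36, z, 25, 14), (11, 2, 36, z, 25, 8), (13, 2, 18, a, 1, 5), (13, 2, 18, a, 11, 28), (13, 2, 18, a, 25, 14), (13, 2, 18, a, 25, 8), (20, 8, 30, t, 23, 37), (20, 8, 30, t, 33, 12), (20, 8, 30, t, 6, 19), (31, 8, 2, v, 23, 37), (31, 8, 2, v, 33, 12), (31, 8, 2, v, 6, 19), (38, 8, 31, n, 23, 37), (38, 8, 31, n, 33, 12), (38, 8, 31, n, 6, 19), (4, 2, 30, a, 1, 5), (4, 2, 30, a, 11, 28), (4, 2, 30, a, 25, 14), (4, 2, 30, a, 25, 8)}
(U ⨝ S) ⋈ Q (natural join on C): {(13, 2, 18, a, 1, 5, b), (13, 2, 18, a, 1, 5, m), (13, 2, 18, a, 11, 28, b), (13, 2, 18, a, 11, 28, m), (13, 2, 18, a, 25, 14, b), (13, 2, 18, a, 25, 14, m), (13, 2, 18, a, 25, 8, b), (13, 2, 18, a, 25, 8, m), (20, 8, 30, t, 23, 37, c), (20, 8, 30, t, 33, 12, c), (20, 8, 30, t, 6, 19, c), (38, 8, 31, n, 23, 37, w), (38, 8, 31, n, 33, 12, w), (38, 8, 31, n, 6, 19, w), (4, 2, 30, a, 1, 5, b), (4, 2, 30, a, 1, 5, m), (4, 2, 30, a, 11, 28, b), (4, 2, 30, a, 11, 28, m), (4, 2, 30, a, 25, 14, b), (4, 2, 30, a, 25, 14, m), (4, 2, 30, a, 25, 8, b), (4, 2, 30, a, 25, 8, m)}
σ[F <= E]: keep tuples satisfying F <= E → {(13, 2, 18, a, 11, 28, b), (13, 2, 18, a, 11, 28, m), (20, 8, 30, t, 23, 37, c), (38, 8, 31, n, 23, 37, w)}
π_{E, C} gives {(28, a), (37, n), (37, t)} (1 duplicate(s) eliminated).

{(28, a), (37, n), (37, t)}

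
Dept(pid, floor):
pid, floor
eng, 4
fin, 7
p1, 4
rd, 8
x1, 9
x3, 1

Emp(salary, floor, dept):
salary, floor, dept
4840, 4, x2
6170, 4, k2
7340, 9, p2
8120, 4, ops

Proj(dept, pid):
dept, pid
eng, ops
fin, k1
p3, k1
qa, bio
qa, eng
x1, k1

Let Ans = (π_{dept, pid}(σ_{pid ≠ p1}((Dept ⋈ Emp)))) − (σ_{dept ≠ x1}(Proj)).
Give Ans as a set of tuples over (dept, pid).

{(k2, eng), (ops, eng), (p2, x1), (x2, eng)}

Dept ⋈ Emp (natural join on floor): {(eng, 4, 4840, x2), (eng, 4, 6170, k2), (eng, 4, 8120, ops), (p1, 4, 4840, x2), (p1, 4, 6170, k2), (p1, 4, 8120, ops), (x1, 9, 7340, p2)}
Apply σ_{pid ≠ p1}; surviving tuples: {(eng, 4, 4840, x2), (eng, 4, 6170, k2), (eng, 4, 8120, ops), (x1, 9, 7340, p2)}
Keep only column(s) dept, pid: {(k2, eng), (ops, eng), (p2, x1), (x2, eng)}
Apply σ_{dept ≠ x1}; surviving tuples: {(eng, ops), (fin, k1), (p3, k1), (qa, bio), (qa, eng)}
Difference: {(k2, eng), (ops, eng), (p2, x1), (x2, eng)} with {(eng, ops), (fin, k1), (p3, k1), (qa, bio), (qa, eng)} → {(k2, eng), (ops, eng), (p2, x1), (x2, eng)}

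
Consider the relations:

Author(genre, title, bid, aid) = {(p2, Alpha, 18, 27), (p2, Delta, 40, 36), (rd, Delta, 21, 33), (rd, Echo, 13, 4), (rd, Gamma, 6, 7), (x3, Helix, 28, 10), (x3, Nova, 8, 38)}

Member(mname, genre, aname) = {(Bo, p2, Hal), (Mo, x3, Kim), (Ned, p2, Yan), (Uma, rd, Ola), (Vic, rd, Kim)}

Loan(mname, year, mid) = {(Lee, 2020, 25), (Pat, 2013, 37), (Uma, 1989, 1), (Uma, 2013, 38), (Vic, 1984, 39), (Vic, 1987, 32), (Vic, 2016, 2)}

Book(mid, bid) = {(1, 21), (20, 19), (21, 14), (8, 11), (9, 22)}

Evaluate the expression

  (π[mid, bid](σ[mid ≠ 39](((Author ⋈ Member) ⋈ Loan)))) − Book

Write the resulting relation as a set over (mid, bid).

{(1, 13), (1, 6), (2, 13), (2, 21), (2, 6), (32, 13), (32, 21), (32, 6), (38, 13), (38, 21), (38, 6)}

Author ⋈ Member (natural join on genre): {(p2, Alpha, 18, 27, Bo, Hal), (p2, Alpha, 18, 27, Ned, Yan), (p2, Delta, 40, 36, Bo, Hal), (p2, Delta, 40, 36, Ned, Yan), (rd, Delta, 21, 33, Uma, Ola), (rd, Delta, 21, 33, Vic, Kim), (rd, Echo, 13, 4, Uma, Ola), (rd, Echo, 13, 4, Vic, Kim), (rd, Gamma, 6, 7, Uma, Ola), (rd, Gamma, 6, 7, Vic, Kim), (x3, Helix, 28, 10, Mo, Kim), (x3, Nova, 8, 38, Mo, Kim)}
(Author ⋈ Member) ⋈ Loan (natural join on mname): {(rd, Delta, 21, 33, Uma, Ola, 1989, 1), (rd, Delta, 21, 33, Uma, Ola, 2013, 38), (rd, Delta, 21, 33, Vic, Kim, 1984, 39), (rd, Delta, 21, 33, Vic, Kim, 1987, 32), (rd, Delta, 21, 33, Vic, Kim, 2016, 2), (rd, Echo, 13, 4, Uma, Ola, 1989, 1), (rd, Echo, 13, 4, Uma, Ola, 2013, 38), (rd, Echo, 13, 4, Vic, Kim, 1984, 39), (rd, Echo, 13, 4, Vic, Kim, 1987, 32), (rd, Echo, 13, 4, Vic, Kim, 2016, 2), (rd, Gamma, 6, 7, Uma, Ola, 1989, 1), (rd, Gamma, 6, 7, Uma, Ola, 2013, 38), (rd, Gamma, 6, 7, Vic, Kim, 1984, 39), (rd, Gamma, 6, 7, Vic, Kim, 1987, 32), (rd, Gamma, 6, 7, Vic, Kim, 2016, 2)}
σ[mid ≠ 39]: keep tuples satisfying mid ≠ 39 → {(rd, Delta, 21, 33, Uma, Ola, 1989, 1), (rd, Delta, 21, 33, Uma, Ola, 2013, 38), (rd, Delta, 21, 33, Vic, Kim, 1987, 32), (rd, Delta, 21, 33, Vic, Kim, 2016, 2), (rd, Echo, 13, 4, Uma, Ola, 1989, 1), (rd, Echo, 13, 4, Uma, Ola, 2013, 38), (rd, Echo, 13, 4, Vic, Kim, 1987, 32), (rd, Echo, 13, 4, Vic, Kim, 2016, 2), (rd, Gamma, 6, 7, Uma, Ola, 1989, 1), (rd, Gamma, 6, 7, Uma, Ola, 2013, 38), (rd, Gamma, 6, 7, Vic, Kim, 1987, 32), (rd, Gamma, 6, 7, Vic, Kim, 2016, 2)}
Projecting to mid, bid: {(1, 13), (1, 21), (1, 6), (2, 13), (2, 21), (2, 6), (32, 13), (32, 21), (32, 6), (38, 13), (38, 21), (38, 6)}
Difference: {(1, 13), (1, 21), (1, 6), (2, 13), (2, 21), (2, 6), (32, 13), (32, 21), (32, 6), (38, 13), (38, 21), (38, 6)} with {(1, 21), (20, 19), (21, 14), (8, 11), (9, 22)} → {(1, 13), (1, 6), (2, 13), (2, 21), (2, 6), (32, 13), (32, 21), (32, 6), (38, 13), (38, 21), (38, 6)}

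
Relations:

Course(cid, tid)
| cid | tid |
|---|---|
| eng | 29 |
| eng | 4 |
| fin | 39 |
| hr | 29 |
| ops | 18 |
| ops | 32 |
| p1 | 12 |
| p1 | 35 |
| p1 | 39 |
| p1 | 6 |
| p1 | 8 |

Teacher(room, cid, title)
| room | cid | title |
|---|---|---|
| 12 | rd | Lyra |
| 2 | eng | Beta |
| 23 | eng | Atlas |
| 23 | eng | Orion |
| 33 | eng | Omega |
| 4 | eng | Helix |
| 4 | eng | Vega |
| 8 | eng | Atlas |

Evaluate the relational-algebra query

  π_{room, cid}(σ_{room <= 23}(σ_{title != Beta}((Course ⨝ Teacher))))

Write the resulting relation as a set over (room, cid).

{(23, eng), (4, eng), (8, eng)}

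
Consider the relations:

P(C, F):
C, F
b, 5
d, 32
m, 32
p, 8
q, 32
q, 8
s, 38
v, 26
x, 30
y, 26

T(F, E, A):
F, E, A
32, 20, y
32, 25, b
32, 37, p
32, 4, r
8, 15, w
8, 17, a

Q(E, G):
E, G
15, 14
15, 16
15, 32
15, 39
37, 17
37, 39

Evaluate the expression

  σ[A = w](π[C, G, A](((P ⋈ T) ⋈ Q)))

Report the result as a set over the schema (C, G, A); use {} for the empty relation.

{(p, 14, w), (p, 16, w), (p, 32, w), (p, 39, w), (q, 14, w), (q, 16, w), (q, 32, w), (q, 39, w)}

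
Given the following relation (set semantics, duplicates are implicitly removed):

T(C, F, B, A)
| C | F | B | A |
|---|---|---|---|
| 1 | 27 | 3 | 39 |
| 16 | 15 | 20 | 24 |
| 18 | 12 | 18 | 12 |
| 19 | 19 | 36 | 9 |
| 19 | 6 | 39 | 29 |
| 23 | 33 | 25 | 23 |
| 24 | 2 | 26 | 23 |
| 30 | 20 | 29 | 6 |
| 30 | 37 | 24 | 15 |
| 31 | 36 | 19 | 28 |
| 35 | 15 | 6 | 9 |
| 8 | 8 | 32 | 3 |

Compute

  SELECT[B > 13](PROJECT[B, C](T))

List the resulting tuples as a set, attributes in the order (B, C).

Keep only column(s) B, C: {(18, 18), (19, 31), (20, 16), (24, 30), (25, 23), (26, 24), (29, 30), (3, 1), (32, 8), (36, 19), (39, 19), (6, 35)}
σ[B > 13]: keep tuples satisfying B > 13 → {(18, 18), (19, 31), (20, 16), (24, 30), (25, 23), (26, 24), (29, 30), (32, 8), (36, 19), (39, 19)}

{(18, 18), (19, 31), (20, 16), (24, 30), (25, 23), (26, 24), (29, 30), (32, 8), (36, 19), (39, 19)}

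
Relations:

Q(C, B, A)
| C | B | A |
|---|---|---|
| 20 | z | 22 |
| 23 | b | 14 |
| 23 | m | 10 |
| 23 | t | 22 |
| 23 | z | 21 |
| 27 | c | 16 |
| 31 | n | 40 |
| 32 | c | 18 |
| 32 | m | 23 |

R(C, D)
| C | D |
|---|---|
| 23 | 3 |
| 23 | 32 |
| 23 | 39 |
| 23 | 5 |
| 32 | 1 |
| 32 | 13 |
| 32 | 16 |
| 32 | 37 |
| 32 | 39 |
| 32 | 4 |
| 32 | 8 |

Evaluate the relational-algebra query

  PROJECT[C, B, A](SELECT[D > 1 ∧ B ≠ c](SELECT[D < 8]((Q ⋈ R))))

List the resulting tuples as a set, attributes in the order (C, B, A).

{(23, b, 14), (23, m, 10), (23, t, 22), (23, z, 21), (32, m, 23)}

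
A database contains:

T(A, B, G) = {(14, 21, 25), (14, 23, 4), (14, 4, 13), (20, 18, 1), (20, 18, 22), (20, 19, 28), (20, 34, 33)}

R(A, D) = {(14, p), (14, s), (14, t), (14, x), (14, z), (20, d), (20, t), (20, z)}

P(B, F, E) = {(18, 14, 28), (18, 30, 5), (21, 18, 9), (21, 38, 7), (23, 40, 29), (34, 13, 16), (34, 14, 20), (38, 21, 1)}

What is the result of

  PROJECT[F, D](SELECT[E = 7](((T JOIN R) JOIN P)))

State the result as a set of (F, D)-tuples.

T ⋈ R (natural join on A): {(14, 21, 25, p), (14, 21, 25, s), (14, 21, 25, t), (14, 21, 25, x), (14, 21, 25, z), (14, 23, 4, p), (14, 23, 4, s), (14, 23, 4, t), (14, 23, 4, x), (14, 23, 4, z), (14, 4, 13, p), (14, 4, 13, s), (14, 4, 13, t), (14, 4, 13, x), (14, 4, 13, z), (20, 18, 1, d), (20, 18, 1, t), (20, 18, 1, z), (20, 18, 22, d), (20, 18, 22, t), (20, 18, 22, z), (20, 19, 28, d), (20, 19, 28, t), (20, 19, 28, z), (20, 34, 33, d), (20, 34, 33, t), (20, 34, 33, z)}
(T JOIN R) ⋈ P (natural join on B): {(14, 21, 25, p, 18, 9), (14, 21, 25, p, 38, 7), (14, 21, 25, s, 18, 9), (14, 21, 25, s, 38, 7), (14, 21, 25, t, 18, 9), (14, 21, 25, t, 38, 7), (14, 21, 25, x, 18, 9), (14, 21, 25, x, 38, 7), (14, 21, 25, z, 18, 9), (14, 21, 25, z, 38, 7), (14, 23, 4, p, 40, 29), (14, 23, 4, s, 40, 29), (14, 23, 4, t, 40, 29), (14, 23, 4, x, 40, 29), (14, 23, 4, z, 40, 29), (20, 18, 1, d, 14, 28), (20, 18, 1, d, 30, 5), (20, 18, 1, t, 14, 28), (20, 18, 1, t, 30, 5), (20, 18, 1, z, 14, 28), (20, 18, 1, z, 30, 5), (20, 18, 22, d, 14, 28), (20, 18, 22, d, 30, 5), (20, 18, 22, t, 14, 28), (20, 18, 22, t, 30, 5), (20, 18, 22, z, 14, 28), (20, 18, 22, z, 30, 5), (20, 34, 33, d, 13, 16), (20, 34, 33, d, 14, 20), (20, 34, 33, t, 13, 16), (20, 34, 33, t, 14, 20), (20, 34, 33, z, 13, 16), (20, 34, 33, z, 14, 20)}
Selection E = 7: {(14, 21, 25, p, 38, 7), (14, 21, 25, s, 38, 7), (14, 21, 25, t, 38, 7), (14, 21, 25, x, 38, 7), (14, 21, 25, z, 38, 7)}
π[F, D]: project onto (F, D) → {(38, p), (38, s), (38, t), (38, x), (38, z)}

{(38, p), (38, s), (38, t), (38, x), (38, z)}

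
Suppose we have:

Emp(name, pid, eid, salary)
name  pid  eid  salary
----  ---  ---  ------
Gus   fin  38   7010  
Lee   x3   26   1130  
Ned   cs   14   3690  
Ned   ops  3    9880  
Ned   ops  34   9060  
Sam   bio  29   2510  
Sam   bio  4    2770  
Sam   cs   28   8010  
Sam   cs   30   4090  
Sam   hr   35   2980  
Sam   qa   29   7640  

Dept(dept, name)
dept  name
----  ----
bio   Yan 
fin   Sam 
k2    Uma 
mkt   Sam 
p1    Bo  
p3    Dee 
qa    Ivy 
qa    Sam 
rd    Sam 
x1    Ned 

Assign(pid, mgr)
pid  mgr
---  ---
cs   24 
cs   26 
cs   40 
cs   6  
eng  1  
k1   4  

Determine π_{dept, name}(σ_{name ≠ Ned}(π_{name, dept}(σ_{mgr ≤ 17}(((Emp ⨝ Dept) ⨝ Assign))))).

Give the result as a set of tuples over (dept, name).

{(fin, Sam), (mkt, Sam), (qa, Sam), (rd, Sam)}

Natural join on name: {(Ned, cs, 14, 3690, x1), (Ned, ops, 3, 9880, x1), (Ned, ops, 34, 9060, x1), (Sam, bio, 29, 2510, fin), (Sam, bio, 29, 2510, mkt), (Sam, bio, 29, 2510, qa), (Sam, bio, 29, 2510, rd), (Sam, bio, 4, 2770, fin), (Sam, bio, 4, 2770, mkt), (Sam, bio, 4, 2770, qa), (Sam, bio, 4, 2770, rd), (Sam, cs, 28, 8010, fin), (Sam, cs, 28, 8010, mkt), (Sam, cs, 28, 8010, qa), (Sam, cs, 28, 8010, rd), (Sam, cs, 30, 4090, fin), (Sam, cs, 30, 4090, mkt), (Sam, cs, 30, 4090, qa), (Sam, cs, 30, 4090, rd), (Sam, hr, 35, 2980, fin), (Sam, hr, 35, 2980, mkt), (Sam, hr, 35, 2980, qa), (Sam, hr, 35, 2980, rd), (Sam, qa, 29, 7640, fin), (Sam, qa, 29, 7640, mkt), (Sam, qa, 29, 7640, qa), (Sam, qa, 29, 7640, rd)}
Natural join on pid: {(Ned, cs, 14, 3690, x1, 24), (Ned, cs, 14, 3690, x1, 26), (Ned, cs, 14, 3690, x1, 40), (Ned, cs, 14, 3690, x1, 6), (Sam, cs, 28, 8010, fin, 24), (Sam, cs, 28, 8010, fin, 26), (Sam, cs, 28, 8010, fin, 40), (Sam, cs, 28, 8010, fin, 6), (Sam, cs, 28, 8010, mkt, 24), (Sam, cs, 28, 8010, mkt, 26), (Sam, cs, 28, 8010, mkt, 40), (Sam, cs, 28, 8010, mkt, 6), (Sam, cs, 28, 8010, qa, 24), (Sam, cs, 28, 8010, qa, 26), (Sam, cs, 28, 8010, qa, 40), (Sam, cs, 28, 8010, qa, 6), (Sam, cs, 28, 8010, rd, 24), (Sam, cs, 28, 8010, rd, 26), (Sam, cs, 28, 8010, rd, 40), (Sam, cs, 28, 8010, rd, 6), (Sam, cs, 30, 4090, fin, 24), (Sam, cs, 30, 4090, fin, 26), (Sam, cs, 30, 4090, fin, 40), (Sam, cs, 30, 4090, fin, 6), (Sam, cs, 30, 4090, mkt, 24), (Sam, cs, 30, 4090, mkt, 26), (Sam, cs, 30, 4090, mkt, 40), (Sam, cs, 30, 4090, mkt, 6), (Sam, cs, 30, 4090, qa, 24), (Sam, cs, 30, 4090, qa, 26), (Sam, cs, 30, 4090, qa, 40), (Sam, cs, 30, 4090, qa, 6), (Sam, cs, 30, 4090, rd, 24), (Sam, cs, 30, 4090, rd, 26), (Sam, cs, 30, 4090, rd, 40), (Sam, cs, 30, 4090, rd, 6)}
Selection mgr ≤ 17: {(Ned, cs, 14, 3690, x1, 6), (Sam, cs, 28, 8010, fin, 6), (Sam, cs, 28, 8010, mkt, 6), (Sam, cs, 28, 8010, qa, 6), (Sam, cs, 28, 8010, rd, 6), (Sam, cs, 30, 4090, fin, 6), (Sam, cs, 30, 4090, mkt, 6), (Sam, cs, 30, 4090, qa, 6), (Sam, cs, 30, 4090, rd, 6)}
π_{name, dept} gives {(Ned, x1), (Sam, fin), (Sam, mkt), (Sam, qa), (Sam, rd)} (4 duplicate(s) eliminated).
Selection name ≠ Ned: {(Sam, fin), (Sam, mkt), (Sam, qa), (Sam, rd)}
π_{dept, name} gives {(fin, Sam), (mkt, Sam), (qa, Sam), (rd, Sam)}.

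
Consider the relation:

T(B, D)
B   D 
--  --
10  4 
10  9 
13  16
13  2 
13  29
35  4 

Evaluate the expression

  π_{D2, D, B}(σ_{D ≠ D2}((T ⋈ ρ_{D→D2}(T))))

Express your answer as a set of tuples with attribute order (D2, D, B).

ρ[D→D2]: schema becomes (B, D2); tuples unchanged.
Joining T and ρ_{D→D2}(T) on B yields {(10, 4, 4), (10, 4, 9), (10, 9, 4), (10, 9, 9), (13, 16, 16), (13, 16, 2), (13, 16, 29), (13, 2, 16), (13, 2, 2), (13, 2, 29), (13, 29, 16), (13, 29, 2), (13, 29, 29), (35, 4, 4)}.
Selection D ≠ D2: {(10, 4, 9), (10, 9, 4), (13, 16, 2), (13, 16, 29), (13, 2, 16), (13, 2, 29), (13, 29, 16), (13, 29, 2)}
Projecting to D2, D, B: {(16, 2, 13), (16, 29, 13), (2, 16, 13), (2, 29, 13), (29, 16, 13), (29, 2, 13), (4, 9, 10), (9, 4, 10)}

{(16, 2, 13), (16, 29, 13), (2, 16, 13), (2, 29, 13), (29, 16, 13), (29, 2, 13), (4, 9, 10), (9, 4, 10)}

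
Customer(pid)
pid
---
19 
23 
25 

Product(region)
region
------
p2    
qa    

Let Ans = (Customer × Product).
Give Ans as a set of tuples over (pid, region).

{(19, p2), (19, qa), (23, p2), (23, qa), (25, p2), (25, qa)}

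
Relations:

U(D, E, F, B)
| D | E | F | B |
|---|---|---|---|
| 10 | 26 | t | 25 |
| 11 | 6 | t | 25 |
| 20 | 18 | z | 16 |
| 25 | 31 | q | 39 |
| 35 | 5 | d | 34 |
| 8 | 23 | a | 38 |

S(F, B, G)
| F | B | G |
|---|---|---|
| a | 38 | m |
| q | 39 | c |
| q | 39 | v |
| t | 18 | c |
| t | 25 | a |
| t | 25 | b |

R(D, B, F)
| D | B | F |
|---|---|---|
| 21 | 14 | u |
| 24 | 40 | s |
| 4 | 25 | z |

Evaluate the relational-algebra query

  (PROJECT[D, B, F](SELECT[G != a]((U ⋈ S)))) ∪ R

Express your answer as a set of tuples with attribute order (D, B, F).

U ⋈ S (natural join on F, B): {(10, 26, t, 25, a), (10, 26, t, 25, b), (11, 6, t, 25, a), (11, 6, t, 25, b), (25, 31, q, 39, c), (25, 31, q, 39, v), (8, 23, a, 38, m)}
Selection G != a: {(10, 26, t, 25, b), (11, 6, t, 25, b), (25, 31, q, 39, c), (25, 31, q, 39, v), (8, 23, a, 38, m)}
Keep only column(s) D, B, F (1 duplicate(s) eliminated): {(10, 25, t), (11, 25, t), (25, 39, q), (8, 38, a)}
Set union of the two operands is {(10, 25, t), (11, 25, t), (21, 14, u), (24, 40, s), (25, 39, q), (4, 25, z), (8, 38, a)}.

{(10, 25, t), (11, 25, t), (21, 14, u), (24, 40, s), (25, 39, q), (4, 25, z), (8, 38, a)}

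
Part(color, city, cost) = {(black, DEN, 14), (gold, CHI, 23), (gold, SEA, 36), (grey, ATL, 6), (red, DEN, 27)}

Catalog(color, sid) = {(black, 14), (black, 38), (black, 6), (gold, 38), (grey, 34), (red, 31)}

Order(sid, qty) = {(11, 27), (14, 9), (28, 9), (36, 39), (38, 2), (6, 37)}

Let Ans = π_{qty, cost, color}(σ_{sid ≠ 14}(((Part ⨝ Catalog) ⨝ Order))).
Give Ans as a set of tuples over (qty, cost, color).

Joining Part and Catalog on color yields {(black, DEN, 14, 14), (black, DEN, 14, 38), (black, DEN, 14, 6), (gold, CHI, 23, 38), (gold, SEA, 36, 38), (grey, ATL, 6, 34), (red, DEN, 27, 31)}.
Joining (Part ⨝ Catalog) and Order on sid yields {(black, DEN, 14, 14, 9), (black, DEN, 14, 38, 2), (black, DEN, 14, 6, 37), (gold, CHI, 23, 38, 2), (gold, SEA, 36, 38, 2)}.
Selection sid ≠ 14: {(black, DEN, 14, 38, 2), (black, DEN, 14, 6, 37), (gold, CHI, 23, 38, 2), (gold, SEA, 36, 38, 2)}
π[qty, cost, color]: project onto (qty, cost, color) → {(2, 14, black), (2, 23, gold), (2, 36, gold), (37, 14, black)}

{(2, 14, black), (2, 23, gold), (2, 36, gold), (37, 14, black)}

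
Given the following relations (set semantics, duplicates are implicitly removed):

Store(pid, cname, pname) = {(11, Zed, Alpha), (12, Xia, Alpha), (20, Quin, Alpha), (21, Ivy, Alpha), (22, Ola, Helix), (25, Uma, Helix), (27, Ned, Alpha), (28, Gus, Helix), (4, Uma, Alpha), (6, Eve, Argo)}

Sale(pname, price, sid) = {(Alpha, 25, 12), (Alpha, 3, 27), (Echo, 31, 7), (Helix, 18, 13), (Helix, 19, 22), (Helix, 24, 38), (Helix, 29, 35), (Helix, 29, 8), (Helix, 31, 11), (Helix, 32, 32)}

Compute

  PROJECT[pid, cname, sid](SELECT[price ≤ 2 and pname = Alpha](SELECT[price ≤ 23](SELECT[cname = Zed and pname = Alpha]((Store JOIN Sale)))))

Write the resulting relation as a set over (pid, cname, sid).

{}

Natural join on pname: {(11, Zed, Alpha, 25, 12), (11, Zed, Alpha, 3, 27), (12, Xia, Alpha, 25, 12), (12, Xia, Alpha, 3, 27), (20, Quin, Alpha, 25, 12), (20, Quin, Alpha, 3, 27), (21, Ivy, Alpha, 25, 12), (21, Ivy, Alpha, 3, 27), (22, Ola, Helix, 18, 13), (22, Ola, Helix, 19, 22), (22, Ola, Helix, 24, 38), (22, Ola, Helix, 29, 35), (22, Ola, Helix, 29, 8), (22, Ola, Helix, 31, 11), (22, Ola, Helix, 32, 32), (25, Uma, Helix, 18, 13), (25, Uma, Helix, 19, 22), (25, Uma, Helix, 24, 38), (25, Uma, Helix, 29, 35), (25, Uma, Helix, 29, 8), (25, Uma, Helix, 31, 11), (25, Uma, Helix, 32, 32), (27, Ned, Alpha, 25, 12), (27, Ned, Alpha, 3, 27), (28, Gus, Helix, 18, 13), (28, Gus, Helix, 19, 22), (28, Gus, Helix, 24, 38), (28, Gus, Helix, 29, 35), (28, Gus, Helix, 29, 8), (28, Gus, Helix, 31, 11), (28, Gus, Helix, 32, 32), (4, Uma, Alpha, 25, 12), (4, Uma, Alpha, 3, 27)}
Apply σ_{cname = Zed and pname = Alpha}; surviving tuples: {(11, Zed, Alpha, 25, 12), (11, Zed, Alpha, 3, 27)}
Apply σ_{price ≤ 23}; surviving tuples: {(11, Zed, Alpha, 3, 27)}
Apply σ_{price ≤ 2 and pname = Alpha}; surviving tuples: {}
π[pid, cname, sid]: project onto (pid, cname, sid) → {}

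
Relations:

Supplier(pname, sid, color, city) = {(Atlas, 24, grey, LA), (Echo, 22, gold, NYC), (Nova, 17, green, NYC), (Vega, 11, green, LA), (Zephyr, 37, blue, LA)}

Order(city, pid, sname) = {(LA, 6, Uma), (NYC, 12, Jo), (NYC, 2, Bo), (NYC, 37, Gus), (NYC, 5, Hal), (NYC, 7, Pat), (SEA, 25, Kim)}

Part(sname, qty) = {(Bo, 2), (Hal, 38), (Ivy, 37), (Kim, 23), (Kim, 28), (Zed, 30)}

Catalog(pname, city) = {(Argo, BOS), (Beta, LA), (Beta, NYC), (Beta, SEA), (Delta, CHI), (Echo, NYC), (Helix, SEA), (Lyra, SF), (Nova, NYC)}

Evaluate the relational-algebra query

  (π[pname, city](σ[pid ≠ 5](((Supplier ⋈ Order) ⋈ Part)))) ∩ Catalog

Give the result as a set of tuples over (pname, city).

Natural join on city: {(Atlas, 24, grey, LA, 6, Uma), (Echo, 22, gold, NYC, 12, Jo), (Echo, 22, gold, NYC, 2, Bo), (Echo, 22, gold, NYC, 37, Gus), (Echo, 22, gold, NYC, 5, Hal), (Echo, 22, gold, NYC, 7, Pat), (Nova, 17, green, NYC, 12, Jo), (Nova, 17, green, NYC, 2, Bo), (Nova, 17, green, NYC, 37, Gus), (Nova, 17, green, NYC, 5, Hal), (Nova, 17, green, NYC, 7, Pat), (Vega, 11, green, LA, 6, Uma), (Zephyr, 37, blue, LA, 6, Uma)}
Natural join on sname: {(Echo, 22, gold, NYC, 2, Bo, 2), (Echo, 22, gold, NYC, 5, Hal, 38), (Nova, 17, green, NYC, 2, Bo, 2), (Nova, 17, green, NYC, 5, Hal, 38)}
σ[pid ≠ 5]: keep tuples satisfying pid ≠ 5 → {(Echo, 22, gold, NYC, 2, Bo, 2), (Nova, 17, green, NYC, 2, Bo, 2)}
Projecting to pname, city: {(Echo, NYC), (Nova, NYC)}
Set intersection of the two operands is {(Echo, NYC), (Nova, NYC)}.

{(Echo, NYC), (Nova, NYC)}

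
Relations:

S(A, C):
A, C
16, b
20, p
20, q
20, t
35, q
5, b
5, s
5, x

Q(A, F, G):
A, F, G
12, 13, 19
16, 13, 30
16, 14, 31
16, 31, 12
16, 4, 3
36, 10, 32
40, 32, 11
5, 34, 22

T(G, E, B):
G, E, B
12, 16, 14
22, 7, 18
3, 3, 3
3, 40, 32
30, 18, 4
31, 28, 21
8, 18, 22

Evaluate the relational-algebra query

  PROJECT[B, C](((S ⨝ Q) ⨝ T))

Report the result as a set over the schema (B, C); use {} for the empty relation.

S ⋈ Q (natural join on A): {(16, b, 13, 30), (16, b, 14, 31), (16, b, 31, 12), (16, b, 4, 3), (5, b, 34, 22), (5, s, 34, 22), (5, x, 34, 22)}
(S ⨝ Q) ⋈ T (natural join on G): {(16, b, 13, 30, 18, 4), (16, b, 14, 31, 28, 21), (16, b, 31, 12, 16, 14), (16, b, 4, 3, 3, 3), (16, b, 4, 3, 40, 32), (5, b, 34, 22, 7, 18), (5, s, 34, 22, 7, 18), (5, x, 34, 22, 7, 18)}
Projecting to B, C: {(14, b), (18, b), (18, s), (18, x), (21, b), (3, b), (32, b), (4, b)}

{(14, b), (18, b), (18, s), (18, x), (21, b), (3, b), (32, b), (4, b)}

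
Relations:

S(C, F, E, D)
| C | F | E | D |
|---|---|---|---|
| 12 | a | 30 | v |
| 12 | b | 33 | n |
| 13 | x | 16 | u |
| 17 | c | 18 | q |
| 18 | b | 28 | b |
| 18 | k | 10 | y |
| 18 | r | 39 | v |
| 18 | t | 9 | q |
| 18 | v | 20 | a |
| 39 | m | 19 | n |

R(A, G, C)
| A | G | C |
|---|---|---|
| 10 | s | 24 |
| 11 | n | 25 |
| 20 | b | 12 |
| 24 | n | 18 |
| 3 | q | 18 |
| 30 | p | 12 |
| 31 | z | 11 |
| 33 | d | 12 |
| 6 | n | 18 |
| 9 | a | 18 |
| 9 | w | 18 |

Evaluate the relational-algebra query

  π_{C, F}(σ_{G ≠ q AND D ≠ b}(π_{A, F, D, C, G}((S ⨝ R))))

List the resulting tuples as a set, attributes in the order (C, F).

Joining S and R on C yields {(12, a, 30, v, 20, b), (12, a, 30, v, 30, p), (12, a, 30, v, 33, d), (12, b, 33, n, 20, b), (12, b, 33, n, 30, p), (12, b, 33, n, 33, d), (18, b, 28, b, 24, n), (18, b, 28, b, 3, q), (18, b, 28, b, 6, n), (18, b, 28, b, 9, a), (18, b, 28, b, 9, w), (18, k, 10, y, 24, n), (18, k, 10, y, 3, q), (18, k, 10, y, 6, n), (18, k, 10, y, 9, a), (18, k, 10, y, 9, w), (18, r, 39, v, 24, n), (18, r, 39, v, 3, q), (18, r, 39, v, 6, n), (18, r, 39, v, 9, a), (18, r, 39, v, 9, w), (18, t, 9, q, 24, n), (18, t, 9, q, 3, q), (18, t, 9, q, 6, n), (18, t, 9, q, 9, a), (18, t, 9, q, 9, w), (18, v, 20, a, 24, n), (18, v, 20, a, 3, q), (18, v, 20, a, 6, n), (18, v, 20, a, 9, a), (18, v, 20, a, 9, w)}.
π_{A, F, D, C, G} gives {(20, a, v, 12, b), (20, b, n, 12, b), (24, b, b, 18, n), (24, k, y, 18, n), (24, r, v, 18, n), (24, t, q, 18, n), (24, v, a, 18, n), (3, b, b, 18, q), (3, k, y, 18, q), (3, r, v, 18, q), (3, t, q, 18, q), (3, v, a, 18, q), (30, a, v, 12, p), (30, b, n, 12, p), (33, a, v, 12, d), (33, b, n, 12, d), (6, b, b, 18, n), (6, k, y, 18, n), (6, r, v, 18, n), (6, t, q, 18, n), (6, v, a, 18, n), (9, b, b, 18, a), (9, b, b, 18, w), (9, k, y, 18, a), (9, k, y, 18, w), (9, r, v, 18, a), (9, r, v, 18, w), (9, t, q, 18, a), (9, t, q, 18, w), (9, v, a, 18, a), (9, v, a, 18, w)}.
Filtering on G ≠ q AND D ≠ b leaves {(20, a, v, 12, b), (20, b, n, 12, b), (24, k, y, 18, n), (24, r, v, 18, n), (24, t, q, 18, n), (24, v, a, 18, n), (30, a, v, 12, p), (30, b, n, 12, p), (33, a, v, 12, d), (33, b, n, 12, d), (6, k, y, 18, n), (6, r, v, 18, n), (6, t, q, 18, n), (6, v, a, 18, n), (9, k, y, 18, a), (9, k, y, 18, w), (9, r, v, 18, a), (9, r, v, 18, w), (9, t, q, 18, a), (9, t, q, 18, w), (9, v, a, 18, a), (9, v, a, 18, w)}.
π_{C, F} gives {(12, a), (12, b), (18, k), (18, r), (18, t), (18, v)} (16 duplicate(s) eliminated).

{(12, a), (12, b), (18, k), (18, r), (18, t), (18, v)}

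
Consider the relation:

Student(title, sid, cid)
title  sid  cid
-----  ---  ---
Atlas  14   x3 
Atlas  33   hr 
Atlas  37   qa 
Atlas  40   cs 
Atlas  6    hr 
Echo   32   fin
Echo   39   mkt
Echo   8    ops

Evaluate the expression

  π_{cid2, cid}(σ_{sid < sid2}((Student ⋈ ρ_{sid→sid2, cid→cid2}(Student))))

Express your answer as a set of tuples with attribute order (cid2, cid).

ρ[sid→sid2, cid→cid2]: schema becomes (title, sid2, cid2); tuples unchanged.
Student ⋈ ρ_{sid→sid2, cid→cid2}(Student) (natural join on title): {(Atlas, 14, x3, 14, x3), (Atlas, 14, x3, 33, hr), (Atlas, 14, x3, 37, qa), (Atlas, 14, x3, 40, cs), (Atlas, 14, x3, 6, hr), (Atlas, 33, hr, 14, x3), (Atlas, 33, hr, 33, hr), (Atlas, 33, hr, 37, qa), (Atlas, 33, hr, 40, cs), (Atlas, 33, hr, 6, hr), (Atlas, 37, qa, 14, x3), (Atlas, 37, qa, 33, hr), (Atlas, 37, qa, 37, qa), (Atlas, 37, qa, 40, cs), (Atlas, 37, qa, 6, hr), (Atlas, 40, cs, 14, x3), (Atlas, 40, cs, 33, hr), (Atlas, 40, cs, 37, qa), (Atlas, 40, cs, 40, cs), (Atlas, 40, cs, 6, hr), (Atlas, 6, hr, 14, x3), (Atlas, 6, hr, 33, hr), (Atlas, 6, hr, 37, qa), (Atlas, 6, hr, 40, cs), (Atlas, 6, hr, 6, hr), (Echo, 32, fin, 32, fin), (Echo, 32, fin, 39, mkt), (Echo, 32, fin, 8, ops), (Echo, 39, mkt, 32, fin), (Echo, 39, mkt, 39, mkt), (Echo, 39, mkt, 8, ops), (Echo, 8, ops, 32, fin), (Echo, 8, ops, 39, mkt), (Echo, 8, ops, 8, ops)}
Selection sid < sid2: {(Atlas, 14, x3, 33, hr), (Atlas, 14, x3, 37, qa), (Atlas, 14, x3, 40, cs), (Atlas, 33, hr, 37, qa), (Atlas, 33, hr, 40, cs), (Atlas, 37, qa, 40, cs), (Atlas, 6, hr, 14, x3), (Atlas, 6, hr, 33, hr), (Atlas, 6, hr, 37, qa), (Atlas, 6, hr, 40, cs), (Echo, 32, fin, 39, mkt), (Echo, 8, ops, 32, fin), (Echo, 8, ops, 39, mkt)}
π_{cid2, cid} gives {(cs, hr), (cs, qa), (cs, x3), (fin, ops), (hr, hr), (hr, x3), (mkt, fin), (mkt, ops), (qa, hr), (qa, x3), (x3, hr)} (2 duplicate(s) eliminated).

{(cs, hr), (cs, qa), (cs, x3), (fin, ops), (hr, hr), (hr, x3), (mkt, fin), (mkt, ops), (qa, hr), (qa, x3), (x3, hr)}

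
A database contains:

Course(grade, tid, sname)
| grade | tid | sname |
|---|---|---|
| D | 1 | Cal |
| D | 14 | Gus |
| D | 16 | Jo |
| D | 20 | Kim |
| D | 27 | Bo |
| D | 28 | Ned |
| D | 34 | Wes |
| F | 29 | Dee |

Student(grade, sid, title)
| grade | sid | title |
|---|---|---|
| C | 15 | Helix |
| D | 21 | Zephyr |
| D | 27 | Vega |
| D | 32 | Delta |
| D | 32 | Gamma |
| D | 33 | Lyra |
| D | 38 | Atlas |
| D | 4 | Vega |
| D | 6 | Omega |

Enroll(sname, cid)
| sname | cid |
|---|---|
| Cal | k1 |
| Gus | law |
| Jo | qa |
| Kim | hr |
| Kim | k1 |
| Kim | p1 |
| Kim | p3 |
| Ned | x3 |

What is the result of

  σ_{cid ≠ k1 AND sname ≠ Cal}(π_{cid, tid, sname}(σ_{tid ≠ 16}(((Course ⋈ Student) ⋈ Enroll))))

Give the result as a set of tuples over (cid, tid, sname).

{(hr, 20, Kim), (law, 14, Gus), (p1, 20, Kim), (p3, 20, Kim), (x3, 28, Ned)}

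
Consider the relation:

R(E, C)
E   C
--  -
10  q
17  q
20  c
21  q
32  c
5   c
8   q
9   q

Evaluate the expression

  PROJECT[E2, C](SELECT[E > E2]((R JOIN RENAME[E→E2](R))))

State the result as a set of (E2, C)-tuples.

{(10, q), (17, q), (20, c), (5, c), (8, q), (9, q)}

ρ[E→E2]: schema becomes (E2, C); tuples unchanged.
R ⋈ RENAME[E→E2](R) (natural join on C): {(10, q, 10), (10, q, 17), (10, q, 21), (10, q, 8), (10, q, 9), (17, q, 10), (17, q, 17), (17, q, 21), (17, q, 8), (17, q, 9), (20, c, 20), (20, c, 32), (20, c, 5), (21, q, 10), (21, q, 17), (21, q, 21), (21, q, 8), (21, q, 9), (32, c, 20), (32, c, 32), (32, c, 5), (5, c, 20), (5, c, 32), (5, c, 5), (8, q, 10), (8, q, 17), (8, q, 21), (8, q, 8), (8, q, 9), (9, q, 10), (9, q, 17), (9, q, 21), (9, q, 8), (9, q, 9)}
Apply σ_{E > E2}; surviving tuples: {(10, q, 8), (10, q, 9), (17, q, 10), (17, q, 8), (17, q, 9), (20, c, 5), (21, q, 10), (21, q, 17), (21, q, 8), (21, q, 9), (32, c, 20), (32, c, 5), (9, q, 8)}
π_{E2, C} gives {(10, q), (17, q), (20, c), (5, c), (8, q), (9, q)} (7 duplicate(s) eliminated).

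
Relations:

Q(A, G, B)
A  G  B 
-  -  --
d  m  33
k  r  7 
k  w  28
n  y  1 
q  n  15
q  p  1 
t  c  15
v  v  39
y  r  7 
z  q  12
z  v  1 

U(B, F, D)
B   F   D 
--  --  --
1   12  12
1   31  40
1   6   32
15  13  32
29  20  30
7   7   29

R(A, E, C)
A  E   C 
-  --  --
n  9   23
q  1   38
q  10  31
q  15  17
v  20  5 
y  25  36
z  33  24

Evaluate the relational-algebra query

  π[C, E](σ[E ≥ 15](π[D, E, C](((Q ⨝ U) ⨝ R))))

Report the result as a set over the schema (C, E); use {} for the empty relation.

{(17, 15), (24, 33), (36, 25)}

Natural join on B: {(k, r, 7, 7, 29), (n, y, 1, 12, 12), (n, y, 1, 31, 40), (n, y, 1, 6, 32), (q, n, 15, 13, 32), (q, p, 1, 12, 12), (q, p, 1, 31, 40), (q, p, 1, 6, 32), (t, c, 15, 13, 32), (y, r, 7, 7, 29), (z, v, 1, 12, 12), (z, v, 1, 31, 40), (z, v, 1, 6, 32)}
Natural join on A: {(n, y, 1, 12, 12, 9, 23), (n, y, 1, 31, 40, 9, 23), (n, y, 1, 6, 32, 9, 23), (q, n, 15, 13, 32, 1, 38), (q, n, 15, 13, 32, 10, 31), (q, n, 15, 13, 32, 15, 17), (q, p, 1, 12, 12, 1, 38), (q, p, 1, 12, 12, 10, 31), (q, p, 1, 12, 12, 15, 17), (q, p, 1, 31, 40, 1, 38), (q, p, 1, 31, 40, 10, 31), (q, p, 1, 31, 40, 15, 17), (q, p, 1, 6, 32, 1, 38), (q, p, 1, 6, 32, 10, 31), (q, p, 1, 6, 32, 15, 17), (y, r, 7, 7, 29, 25, 36), (z, v, 1, 12, 12, 33, 24), (z, v, 1, 31, 40, 33, 24), (z, v, 1, 6, 32, 33, 24)}
π_{D, E, C} gives {(12, 1, 38), (12, 10, 31), (12, 15, 17), (12, 33, 24), (12, 9, 23), (29, 25, 36), (32, 1, 38), (32, 10, 31), (32, 15, 17), (32, 33, 24), (32, 9, 23), (40, 1, 38), (40, 10, 31), (40, 15, 17), (40, 33, 24), (40, 9, 23)} (3 duplicate(s) eliminated).
Selection E ≥ 15: {(12, 15, 17), (12, 33, 24), (29, 25, 36), (32, 15, 17), (32, 33, 24), (40, 15, 17), (40, 33, 24)}
π_{C, E} gives {(17, 15), (24, 33), (36, 25)} (4 duplicate(s) eliminated).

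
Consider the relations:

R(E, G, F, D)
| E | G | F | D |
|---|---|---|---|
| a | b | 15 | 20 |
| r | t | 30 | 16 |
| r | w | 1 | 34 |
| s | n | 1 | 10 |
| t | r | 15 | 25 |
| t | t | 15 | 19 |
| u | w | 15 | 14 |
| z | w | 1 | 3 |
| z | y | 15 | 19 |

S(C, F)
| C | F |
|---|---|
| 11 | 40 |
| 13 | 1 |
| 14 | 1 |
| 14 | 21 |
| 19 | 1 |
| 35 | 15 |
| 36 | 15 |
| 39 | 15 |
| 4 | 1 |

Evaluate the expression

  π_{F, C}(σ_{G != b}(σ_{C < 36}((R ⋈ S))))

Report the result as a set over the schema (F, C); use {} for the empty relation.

{(1, 13), (1, 14), (1, 19), (1, 4), (15, 35)}

Joining R and S on F yields {(a, b, 15, 20, 35), (a, b, 15, 20, 36), (a, b, 15, 20, 39), (r, w, 1, 34, 13), (r, w, 1, 34, 14), (r, w, 1, 34, 19), (r, w, 1, 34, 4), (s, n, 1, 10, 13), (s, n, 1, 10, 14), (s, n, 1, 10, 19), (s, n, 1, 10, 4), (t, r, 15, 25, 35), (t, r, 15, 25, 36), (t, r, 15, 25, 39), (t, t, 15, 19, 35), (t, t, 15, 19, 36), (t, t, 15, 19, 39), (u, w, 15, 14, 35), (u, w, 15, 14, 36), (u, w, 15, 14, 39), (z, w, 1, 3, 13), (z, w, 1, 3, 14), (z, w, 1, 3, 19), (z, w, 1, 3, 4), (z, y, 15, 19, 35), (z, y, 15, 19, 36), (z, y, 15, 19, 39)}.
Filtering on C < 36 leaves {(a, b, 15, 20, 35), (r, w, 1, 34, 13), (r, w, 1, 34, 14), (r, w, 1, 34, 19), (r, w, 1, 34, 4), (s, n, 1, 10, 13), (s, n, 1, 10, 14), (s, n, 1, 10, 19), (s, n, 1, 10, 4), (t, r, 15, 25, 35), (t, t, 15, 19, 35), (u, w, 15, 14, 35), (z, w, 1, 3, 13), (z, w, 1, 3, 14), (z, w, 1, 3, 19), (z, w, 1, 3, 4), (z, y, 15, 19, 35)}.
Filtering on G != b leaves {(r, w, 1, 34, 13), (r, w, 1, 34, 14), (r, w, 1, 34, 19), (r, w, 1, 34, 4), (s, n, 1, 10, 13), (s, n, 1, 10, 14), (s, n, 1, 10, 19), (s, n, 1, 10, 4), (t, r, 15, 25, 35), (t, t, 15, 19, 35), (u, w, 15, 14, 35), (z, w, 1, 3, 13), (z, w, 1, 3, 14), (z, w, 1, 3, 19), (z, w, 1, 3, 4), (z, y, 15, 19, 35)}.
Projecting to F, C (11 duplicate(s) eliminated): {(1, 13), (1, 14), (1, 19), (1, 4), (15, 35)}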